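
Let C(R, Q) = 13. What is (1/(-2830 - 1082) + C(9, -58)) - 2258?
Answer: -8782441/3912 ≈ -2245.0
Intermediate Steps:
(1/(-2830 - 1082) + C(9, -58)) - 2258 = (1/(-2830 - 1082) + 13) - 2258 = (1/(-3912) + 13) - 2258 = (-1/3912 + 13) - 2258 = 50855/3912 - 2258 = -8782441/3912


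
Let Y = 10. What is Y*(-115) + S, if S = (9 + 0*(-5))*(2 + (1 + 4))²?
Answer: -709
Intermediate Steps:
S = 441 (S = (9 + 0)*(2 + 5)² = 9*7² = 9*49 = 441)
Y*(-115) + S = 10*(-115) + 441 = -1150 + 441 = -709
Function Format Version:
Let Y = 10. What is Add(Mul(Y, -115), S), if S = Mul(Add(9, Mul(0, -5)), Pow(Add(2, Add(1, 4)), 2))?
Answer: -709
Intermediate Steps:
S = 441 (S = Mul(Add(9, 0), Pow(Add(2, 5), 2)) = Mul(9, Pow(7, 2)) = Mul(9, 49) = 441)
Add(Mul(Y, -115), S) = Add(Mul(10, -115), 441) = Add(-1150, 441) = -709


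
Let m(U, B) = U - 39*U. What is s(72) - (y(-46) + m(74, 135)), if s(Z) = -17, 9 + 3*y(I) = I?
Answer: 8440/3 ≈ 2813.3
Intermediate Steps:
y(I) = -3 + I/3
m(U, B) = -38*U (m(U, B) = U - 39*U = -38*U)
s(72) - (y(-46) + m(74, 135)) = -17 - ((-3 + (⅓)*(-46)) - 38*74) = -17 - ((-3 - 46/3) - 2812) = -17 - (-55/3 - 2812) = -17 - 1*(-8491/3) = -17 + 8491/3 = 8440/3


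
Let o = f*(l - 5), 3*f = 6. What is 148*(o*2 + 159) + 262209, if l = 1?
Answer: 283373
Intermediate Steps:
f = 2 (f = (⅓)*6 = 2)
o = -8 (o = 2*(1 - 5) = 2*(-4) = -8)
148*(o*2 + 159) + 262209 = 148*(-8*2 + 159) + 262209 = 148*(-16 + 159) + 262209 = 148*143 + 262209 = 21164 + 262209 = 283373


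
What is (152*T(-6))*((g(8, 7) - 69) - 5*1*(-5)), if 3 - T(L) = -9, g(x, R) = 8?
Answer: -65664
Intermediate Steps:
T(L) = 12 (T(L) = 3 - 1*(-9) = 3 + 9 = 12)
(152*T(-6))*((g(8, 7) - 69) - 5*1*(-5)) = (152*12)*((8 - 69) - 5*1*(-5)) = 1824*(-61 - 5*(-5)) = 1824*(-61 + 25) = 1824*(-36) = -65664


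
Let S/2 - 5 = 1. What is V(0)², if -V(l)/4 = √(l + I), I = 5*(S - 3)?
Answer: 720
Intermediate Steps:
S = 12 (S = 10 + 2*1 = 10 + 2 = 12)
I = 45 (I = 5*(12 - 3) = 5*9 = 45)
V(l) = -4*√(45 + l) (V(l) = -4*√(l + 45) = -4*√(45 + l))
V(0)² = (-4*√(45 + 0))² = (-12*√5)² = 720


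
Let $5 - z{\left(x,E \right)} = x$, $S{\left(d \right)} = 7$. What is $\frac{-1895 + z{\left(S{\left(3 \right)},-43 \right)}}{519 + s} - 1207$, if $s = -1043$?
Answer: $- \frac{630571}{524} \approx -1203.4$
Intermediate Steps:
$z{\left(x,E \right)} = 5 - x$
$\frac{-1895 + z{\left(S{\left(3 \right)},-43 \right)}}{519 + s} - 1207 = \frac{-1895 + \left(5 - 7\right)}{519 - 1043} - 1207 = \frac{-1895 + \left(5 - 7\right)}{-524} - 1207 = \left(-1895 - 2\right) \left(- \frac{1}{524}\right) - 1207 = \left(-1897\right) \left(- \frac{1}{524}\right) - 1207 = \frac{1897}{524} - 1207 = - \frac{630571}{524}$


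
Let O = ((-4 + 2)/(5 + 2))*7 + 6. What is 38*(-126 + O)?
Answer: -4636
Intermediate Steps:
O = 4 (O = -2/7*7 + 6 = -2 + 6 = 4)
38*(-126 + O) = 38*(-126 + 4) = 38*(-122) = -4636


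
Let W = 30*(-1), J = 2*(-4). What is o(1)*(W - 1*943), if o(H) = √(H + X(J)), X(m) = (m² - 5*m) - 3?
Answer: -973*√102 ≈ -9826.8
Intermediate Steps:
J = -8
W = -30
X(m) = -3 + m² - 5*m
o(H) = √(101 + H) (o(H) = √(H + (-3 + (-8)² - 5*(-8))) = √(H + (-3 + 64 + 40)) = √(H + 101) = √(101 + H))
o(1)*(W - 1*943) = √(101 + 1)*(-30 - 1*943) = √102*(-30 - 943) = √102*(-973) = -973*√102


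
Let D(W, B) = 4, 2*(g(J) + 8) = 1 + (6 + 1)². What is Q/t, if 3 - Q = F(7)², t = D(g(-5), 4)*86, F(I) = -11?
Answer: -59/172 ≈ -0.34302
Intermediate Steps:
g(J) = 17 (g(J) = -8 + (1 + (6 + 1)²)/2 = -8 + (1 + 7²)/2 = -8 + (1 + 49)/2 = -8 + (½)*50 = -8 + 25 = 17)
t = 344 (t = 4*86 = 344)
Q = -118 (Q = 3 - 1*(-11)² = 3 - 1*121 = 3 - 121 = -118)
Q/t = -118/344 = -118*1/344 = -59/172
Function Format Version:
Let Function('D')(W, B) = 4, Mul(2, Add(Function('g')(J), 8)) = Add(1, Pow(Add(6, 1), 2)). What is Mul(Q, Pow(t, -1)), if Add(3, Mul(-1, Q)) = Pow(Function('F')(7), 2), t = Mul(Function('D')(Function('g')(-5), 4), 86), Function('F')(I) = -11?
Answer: Rational(-59, 172) ≈ -0.34302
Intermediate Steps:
Function('g')(J) = 17 (Function('g')(J) = Add(-8, Mul(Rational(1, 2), Add(1, Pow(Add(6, 1), 2)))) = Add(-8, Mul(Rational(1, 2), Add(1, Pow(7, 2)))) = Add(-8, Mul(Rational(1, 2), Add(1, 49))) = Add(-8, Mul(Rational(1, 2), 50)) = Add(-8, 25) = 17)
t = 344 (t = Mul(4, 86) = 344)
Q = -118 (Q = Add(3, Mul(-1, Pow(-11, 2))) = Add(3, Mul(-1, 121)) = Add(3, -121) = -118)
Mul(Q, Pow(t, -1)) = Mul(-118, Pow(344, -1)) = Mul(-118, Rational(1, 344)) = Rational(-59, 172)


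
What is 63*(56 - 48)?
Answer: 504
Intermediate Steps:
63*(56 - 48) = 63*8 = 504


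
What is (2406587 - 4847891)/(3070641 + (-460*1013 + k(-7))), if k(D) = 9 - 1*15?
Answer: -2441304/2604655 ≈ -0.93728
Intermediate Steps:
k(D) = -6 (k(D) = 9 - 15 = -6)
(2406587 - 4847891)/(3070641 + (-460*1013 + k(-7))) = (2406587 - 4847891)/(3070641 + (-460*1013 - 6)) = -2441304/(3070641 + (-465980 - 6)) = -2441304/(3070641 - 465986) = -2441304/2604655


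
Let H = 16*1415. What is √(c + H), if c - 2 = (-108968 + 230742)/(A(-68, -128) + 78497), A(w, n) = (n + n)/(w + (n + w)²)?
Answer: 4*√32059448614669100286/150510135 ≈ 150.48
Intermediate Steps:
A(w, n) = 2*n/(w + (n + w)²) (A(w, n) = (2*n)/(w + (n + w)²) = 2*n/(w + (n + w)²))
H = 22640
c = 2672548688/752550675 (c = 2 + (-108968 + 230742)/(2*(-128)/(-68 + (-128 - 68)²) + 78497) = 2 + 121774/(2*(-128)/(-68 + (-196)²) + 78497) = 2 + 121774/(2*(-128)/(-68 + 38416) + 78497) = 2 + 121774/(2*(-128)/38348 + 78497) = 2 + 121774/(2*(-128)*(1/38348) + 78497) = 2 + 121774/(-64/9587 + 78497) = 2 + 121774/(752550675/9587) = 2 + 121774*(9587/752550675) = 2 + 1167447338/752550675 = 2672548688/752550675 ≈ 3.5513)
√(c + H) = √(2672548688/752550675 + 22640) = √(17040419830688/752550675) = 4*√32059448614669100286/150510135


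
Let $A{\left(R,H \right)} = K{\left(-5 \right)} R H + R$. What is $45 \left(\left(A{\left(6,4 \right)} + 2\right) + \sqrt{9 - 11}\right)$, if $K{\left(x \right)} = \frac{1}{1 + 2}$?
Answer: $720 + 45 i \sqrt{2} \approx 720.0 + 63.64 i$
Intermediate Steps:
$K{\left(x \right)} = \frac{1}{3}$
$A{\left(R,H \right)} = R + \frac{H R}{3}$ ($A{\left(R,H \right)} = \frac{R}{3} H + R = \frac{H R}{3} + R = R + \frac{H R}{3}$)
$45 \left(\left(A{\left(6,4 \right)} + 2\right) + \sqrt{9 - 11}\right) = 45 \left(\left(\frac{1}{3} \cdot 6 \left(3 + 4\right) + 2\right) + \sqrt{9 - 11}\right) = 45 \left(\left(\frac{1}{3} \cdot 6 \cdot 7 + 2\right) + \sqrt{-2}\right) = 45 \left(\left(14 + 2\right) + i \sqrt{2}\right) = 45 \left(16 + i \sqrt{2}\right) = 720 + 45 i \sqrt{2}$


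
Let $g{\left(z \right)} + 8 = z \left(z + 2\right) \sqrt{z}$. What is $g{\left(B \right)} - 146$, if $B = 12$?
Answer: $-154 + 336 \sqrt{3} \approx 427.97$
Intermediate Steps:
$g{\left(z \right)} = -8 + z^{\frac{3}{2}} \left(2 + z\right)$ ($g{\left(z \right)} = -8 + z \left(z + 2\right) \sqrt{z} = -8 + z \left(2 + z\right) \sqrt{z} = -8 + z^{\frac{3}{2}} \left(2 + z\right)$)
$g{\left(B \right)} - 146 = \left(-8 + 12^{\frac{5}{2}} + 2 \cdot 12^{\frac{3}{2}}\right) - 146 = \left(-8 + 288 \sqrt{3} + 2 \cdot 24 \sqrt{3}\right) - 146 = \left(-8 + 288 \sqrt{3} + 48 \sqrt{3}\right) - 146 = \left(-8 + 336 \sqrt{3}\right) - 146 = -154 + 336 \sqrt{3}$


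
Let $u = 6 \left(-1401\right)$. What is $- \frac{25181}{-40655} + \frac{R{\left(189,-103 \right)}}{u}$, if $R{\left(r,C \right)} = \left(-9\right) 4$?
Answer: $\frac{11840837}{18985885} \approx 0.62366$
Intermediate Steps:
$u = -8406$
$R{\left(r,C \right)} = -36$
$- \frac{25181}{-40655} + \frac{R{\left(189,-103 \right)}}{u} = - \frac{25181}{-40655} - \frac{36}{-8406} = \left(-25181\right) \left(- \frac{1}{40655}\right) - - \frac{2}{467} = \frac{25181}{40655} + \frac{2}{467} = \frac{11840837}{18985885}$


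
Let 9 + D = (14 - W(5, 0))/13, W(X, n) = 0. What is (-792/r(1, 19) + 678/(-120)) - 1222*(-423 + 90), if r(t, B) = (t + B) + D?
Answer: 1277523979/3140 ≈ 4.0686e+5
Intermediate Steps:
D = -103/13 (D = -9 + (14 - 1*0)/13 = -9 + (14 + 0)*(1/13) = -9 + 14*(1/13) = -9 + 14/13 = -103/13 ≈ -7.9231)
r(t, B) = -103/13 + B + t (r(t, B) = (t + B) - 103/13 = (B + t) - 103/13 = -103/13 + B + t)
(-792/r(1, 19) + 678/(-120)) - 1222*(-423 + 90) = (-792/(-103/13 + 19 + 1) + 678/(-120)) - 1222*(-423 + 90) = (-792/157/13 + 678*(-1/120)) - 1222*(-333) = (-792*13/157 - 113/20) + 406926 = (-10296/157 - 113/20) + 406926 = -223661/3140 + 406926 = 1277523979/3140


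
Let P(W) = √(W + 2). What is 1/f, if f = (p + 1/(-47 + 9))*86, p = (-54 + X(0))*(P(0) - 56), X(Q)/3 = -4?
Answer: 2668493/847649526283 + 47652*√2/847649526283 ≈ 3.2276e-6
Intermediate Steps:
X(Q) = -12 (X(Q) = 3*(-4) = -12)
P(W) = √(2 + W)
p = 3696 - 66*√2 (p = (-54 - 12)*(√(2 + 0) - 56) = -66*(√2 - 56) = -66*(-56 + √2) = 3696 - 66*√2 ≈ 3602.7)
f = 6039221/19 - 5676*√2 (f = ((3696 - 66*√2) + 1/(-47 + 9))*86 = ((3696 - 66*√2) + 1/(-38))*86 = ((3696 - 66*√2) - 1/38)*86 = (140447/38 - 66*√2)*86 = 6039221/19 - 5676*√2 ≈ 3.0983e+5)
1/f = 1/(6039221/19 - 5676*√2)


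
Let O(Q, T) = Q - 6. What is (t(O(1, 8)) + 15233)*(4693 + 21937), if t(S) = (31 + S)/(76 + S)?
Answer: 28802182470/71 ≈ 4.0566e+8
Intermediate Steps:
O(Q, T) = -6 + Q
t(S) = (31 + S)/(76 + S)
(t(O(1, 8)) + 15233)*(4693 + 21937) = ((31 + (-6 + 1))/(76 + (-6 + 1)) + 15233)*(4693 + 21937) = ((31 - 5)/(76 - 5) + 15233)*26630 = (26/71 + 15233)*26630 = (1081569/71)*26630 = 28802182470/71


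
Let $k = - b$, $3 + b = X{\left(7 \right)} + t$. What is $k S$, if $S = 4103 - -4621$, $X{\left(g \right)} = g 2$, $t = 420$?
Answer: $-3760044$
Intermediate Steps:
$X{\left(g \right)} = 2 g$
$b = 431$ ($b = -3 + \left(2 \cdot 7 + 420\right) = -3 + \left(14 + 420\right) = -3 + 434 = 431$)
$k = -431$ ($k = \left(-1\right) 431 = -431$)
$S = 8724$ ($S = 4103 + 4621 = 8724$)
$k S = \left(-431\right) 8724 = -3760044$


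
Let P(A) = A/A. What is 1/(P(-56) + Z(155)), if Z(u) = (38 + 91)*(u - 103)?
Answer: 1/6709 ≈ 0.00014905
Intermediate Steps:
P(A) = 1
Z(u) = -13287 + 129*u (Z(u) = 129*(-103 + u) = -13287 + 129*u)
1/(P(-56) + Z(155)) = 1/(1 + (-13287 + 129*155)) = 1/(1 + (-13287 + 19995)) = 1/(1 + 6708) = 1/6709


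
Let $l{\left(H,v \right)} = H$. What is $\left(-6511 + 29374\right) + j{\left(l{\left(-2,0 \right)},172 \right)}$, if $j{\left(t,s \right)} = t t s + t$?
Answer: $23549$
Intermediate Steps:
$j{\left(t,s \right)} = t + s t^{2}$ ($j{\left(t,s \right)} = t^{2} s + t = s t^{2} + t = t + s t^{2}$)
$\left(-6511 + 29374\right) + j{\left(l{\left(-2,0 \right)},172 \right)} = \left(-6511 + 29374\right) - 2 \left(1 + 172 \left(-2\right)\right) = 22863 - 2 \left(1 - 344\right) = 22863 - -686 = 22863 + 686 = 23549$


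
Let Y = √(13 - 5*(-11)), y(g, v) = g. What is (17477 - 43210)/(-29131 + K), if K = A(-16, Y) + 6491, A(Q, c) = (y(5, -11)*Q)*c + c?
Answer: 145648780/128036303 - 2032907*√17/256072606 ≈ 1.1048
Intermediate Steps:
Y = 2*√17 (Y = √(13 + 55) = √68 = 2*√17 ≈ 8.2462)
A(Q, c) = c + 5*Q*c (A(Q, c) = (5*Q)*c + c = 5*Q*c + c = c + 5*Q*c)
K = 6491 - 158*√17 (K = (2*√17)*(1 + 5*(-16)) + 6491 = (2*√17)*(1 - 80) + 6491 = (2*√17)*(-79) + 6491 = -158*√17 + 6491 = 6491 - 158*√17 ≈ 5839.5)
(17477 - 43210)/(-29131 + K) = (17477 - 43210)/(-29131 + (6491 - 158*√17)) = -25733/(-22640 - 158*√17)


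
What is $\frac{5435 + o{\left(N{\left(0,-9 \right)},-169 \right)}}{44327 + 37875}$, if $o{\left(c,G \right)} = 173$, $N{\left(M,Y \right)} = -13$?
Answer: $\frac{2804}{41101} \approx 0.068222$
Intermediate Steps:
$\frac{5435 + o{\left(N{\left(0,-9 \right)},-169 \right)}}{44327 + 37875} = \frac{5435 + 173}{44327 + 37875} = \frac{5608}{82202} = 5608 \cdot \frac{1}{82202} = \frac{2804}{41101}$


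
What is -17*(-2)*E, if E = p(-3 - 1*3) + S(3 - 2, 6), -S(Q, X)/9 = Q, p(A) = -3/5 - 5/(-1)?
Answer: -782/5 ≈ -156.40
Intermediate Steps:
p(A) = 22/5 (p(A) = -3*⅕ - 5*(-1) = -⅗ + 5 = 22/5)
S(Q, X) = -9*Q
E = -23/5 (E = 22/5 - 9*(3 - 2) = 22/5 - 9*1 = 22/5 - 9 = -23/5 ≈ -4.6000)
-17*(-2)*E = -17*(-2)*(-23)/5 = -(-34)*(-23)/5 = -1*782/5 = -782/5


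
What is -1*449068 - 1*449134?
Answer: -898202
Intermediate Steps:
-1*449068 - 1*449134 = -449068 - 449134 = -898202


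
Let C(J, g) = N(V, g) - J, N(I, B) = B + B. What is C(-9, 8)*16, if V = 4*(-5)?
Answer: 400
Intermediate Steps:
V = -20
N(I, B) = 2*B
C(J, g) = -J + 2*g (C(J, g) = 2*g - J = -J + 2*g)
C(-9, 8)*16 = (-1*(-9) + 2*8)*16 = (9 + 16)*16 = 25*16 = 400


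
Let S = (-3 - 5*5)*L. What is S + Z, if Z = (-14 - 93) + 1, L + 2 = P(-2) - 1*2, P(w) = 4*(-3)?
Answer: 342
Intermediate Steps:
P(w) = -12
L = -16 (L = -2 + (-12 - 1*2) = -2 + (-12 - 2) = -2 - 14 = -16)
S = 448 (S = (-3 - 5*5)*(-16) = (-3 - 25)*(-16) = -28*(-16) = 448)
Z = -106 (Z = -107 + 1 = -106)
S + Z = 448 - 106 = 342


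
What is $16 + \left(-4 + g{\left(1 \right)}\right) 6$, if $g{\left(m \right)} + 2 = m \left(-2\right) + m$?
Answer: $-26$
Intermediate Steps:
$g{\left(m \right)} = -2 - m$ ($g{\left(m \right)} = -2 + \left(m \left(-2\right) + m\right) = -2 + \left(- 2 m + m\right) = -2 - m$)
$16 + \left(-4 + g{\left(1 \right)}\right) 6 = 16 + \left(-4 - 3\right) 6 = 16 - 42 = -26$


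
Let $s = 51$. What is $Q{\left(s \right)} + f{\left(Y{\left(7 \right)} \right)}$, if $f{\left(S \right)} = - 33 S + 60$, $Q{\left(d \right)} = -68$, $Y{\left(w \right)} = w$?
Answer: $-239$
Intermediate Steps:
$f{\left(S \right)} = 60 - 33 S$
$Q{\left(s \right)} + f{\left(Y{\left(7 \right)} \right)} = -68 + \left(60 - 231\right) = -68 - 171 = -239$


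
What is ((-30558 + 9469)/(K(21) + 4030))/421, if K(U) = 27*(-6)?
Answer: -21089/1628428 ≈ -0.012951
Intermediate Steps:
K(U) = -162
((-30558 + 9469)/(K(21) + 4030))/421 = ((-30558 + 9469)/(-162 + 4030))/421 = -21089/3868*(1/421) = -21089*1/3868*(1/421) = -21089/3868*1/421 = -21089/1628428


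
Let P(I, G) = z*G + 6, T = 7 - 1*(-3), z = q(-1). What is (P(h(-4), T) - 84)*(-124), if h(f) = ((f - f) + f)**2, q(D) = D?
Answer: 10912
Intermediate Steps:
h(f) = f**2 (h(f) = (0 + f)**2 = f**2)
z = -1
T = 10 (T = 7 + 3 = 10)
P(I, G) = 6 - G (P(I, G) = -G + 6 = 6 - G)
(P(h(-4), T) - 84)*(-124) = ((6 - 1*10) - 84)*(-124) = ((6 - 10) - 84)*(-124) = (-4 - 84)*(-124) = -88*(-124) = 10912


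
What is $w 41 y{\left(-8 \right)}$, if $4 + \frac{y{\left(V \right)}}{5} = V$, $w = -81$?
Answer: $199260$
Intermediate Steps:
$y{\left(V \right)} = -20 + 5 V$
$w 41 y{\left(-8 \right)} = \left(-81\right) 41 \left(-20 + 5 \left(-8\right)\right) = - 3321 \left(-20 - 40\right) = \left(-3321\right) \left(-60\right) = 199260$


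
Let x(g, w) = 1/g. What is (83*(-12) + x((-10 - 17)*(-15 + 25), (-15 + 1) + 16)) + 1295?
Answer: 80729/270 ≈ 299.00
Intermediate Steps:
(83*(-12) + x((-10 - 17)*(-15 + 25), (-15 + 1) + 16)) + 1295 = (83*(-12) + 1/((-10 - 17)*(-15 + 25))) + 1295 = (-996 + 1/(-27*10)) + 1295 = (-996 + 1/(-270)) + 1295 = (-996 - 1/270) + 1295 = -268921/270 + 1295 = 80729/270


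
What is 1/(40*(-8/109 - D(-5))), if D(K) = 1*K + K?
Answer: 109/43280 ≈ 0.0025185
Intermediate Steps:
D(K) = 2*K (D(K) = K + K = 2*K)
1/(40*(-8/109 - D(-5))) = 1/(40*(-8/109 - 2*(-5))) = 1/(40*(-8*1/109 - 1*(-10))) = 1/(40*(-8/109 + 10)) = 1/(40*(1082/109)) = 1/(43280/109) = 109/43280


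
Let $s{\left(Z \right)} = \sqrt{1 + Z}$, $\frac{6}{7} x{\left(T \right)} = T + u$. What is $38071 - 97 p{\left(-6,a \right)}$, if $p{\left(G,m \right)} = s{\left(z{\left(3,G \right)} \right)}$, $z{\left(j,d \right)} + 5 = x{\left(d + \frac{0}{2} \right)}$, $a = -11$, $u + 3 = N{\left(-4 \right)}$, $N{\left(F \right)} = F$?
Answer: $38071 - \frac{97 i \sqrt{690}}{6} \approx 38071.0 - 424.66 i$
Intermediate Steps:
$u = -7$ ($u = -3 - 4 = -7$)
$x{\left(T \right)} = - \frac{49}{6} + \frac{7 T}{6}$ ($x{\left(T \right)} = \frac{7 \left(T - 7\right)}{6} = \frac{7 \left(-7 + T\right)}{6} = - \frac{49}{6} + \frac{7 T}{6}$)
$z{\left(j,d \right)} = - \frac{79}{6} + \frac{7 d}{6}$ ($z{\left(j,d \right)} = -5 + \left(- \frac{49}{6} + \frac{7 \left(d + \frac{0}{2}\right)}{6}\right) = -5 + \left(- \frac{49}{6} + \frac{7 \left(d + 0 \cdot \frac{1}{2}\right)}{6}\right) = -5 + \left(- \frac{49}{6} + \frac{7 \left(d + 0\right)}{6}\right) = -5 + \left(- \frac{49}{6} + \frac{7 d}{6}\right) = - \frac{79}{6} + \frac{7 d}{6}$)
$p{\left(G,m \right)} = \sqrt{- \frac{73}{6} + \frac{7 G}{6}}$ ($p{\left(G,m \right)} = \sqrt{1 + \left(- \frac{79}{6} + \frac{7 G}{6}\right)} = \sqrt{- \frac{73}{6} + \frac{7 G}{6}}$)
$38071 - 97 p{\left(-6,a \right)} = 38071 - 97 \frac{\sqrt{-438 + 42 \left(-6\right)}}{6} = 38071 - 97 \frac{\sqrt{-438 - 252}}{6} = 38071 - 97 \frac{\sqrt{-690}}{6} = 38071 - 97 \frac{i \sqrt{690}}{6} = 38071 - \frac{97 i \sqrt{690}}{6}$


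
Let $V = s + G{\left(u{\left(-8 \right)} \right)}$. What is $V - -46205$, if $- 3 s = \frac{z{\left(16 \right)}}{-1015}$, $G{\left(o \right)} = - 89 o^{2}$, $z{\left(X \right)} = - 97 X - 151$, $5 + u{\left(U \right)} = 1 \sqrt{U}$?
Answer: $\frac{136085437}{3045} + 1780 i \sqrt{2} \approx 44691.0 + 2517.3 i$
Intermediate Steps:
$u{\left(U \right)} = -5 + \sqrt{U}$ ($u{\left(U \right)} = -5 + 1 \sqrt{U} = -5 + \sqrt{U}$)
$z{\left(X \right)} = -151 - 97 X$
$s = - \frac{1703}{3045}$ ($s = - \frac{\left(-151 - 1552\right) \frac{1}{-1015}}{3} = - \frac{\left(-151 - 1552\right) \left(- \frac{1}{1015}\right)}{3} = - \frac{\left(-1703\right) \left(- \frac{1}{1015}\right)}{3} = \left(- \frac{1}{3}\right) \frac{1703}{1015} = - \frac{1703}{3045} \approx -0.55928$)
$V = - \frac{1703}{3045} - 89 \left(-5 + 2 i \sqrt{2}\right)^{2}$ ($V = - \frac{1703}{3045} - 89 \left(-5 + \sqrt{-8}\right)^{2} = - \frac{1703}{3045} - 89 \left(-5 + 2 i \sqrt{2}\right)^{2} \approx -1513.6 + 2517.3 i$)
$V - -46205 = \left(- \frac{4608788}{3045} + 1780 i \sqrt{2}\right) - -46205 = \left(- \frac{4608788}{3045} + 1780 i \sqrt{2}\right) + 46205 = \frac{136085437}{3045} + 1780 i \sqrt{2}$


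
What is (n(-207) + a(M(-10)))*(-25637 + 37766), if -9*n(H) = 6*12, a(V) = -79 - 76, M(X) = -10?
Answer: -1977027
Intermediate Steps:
a(V) = -155
n(H) = -8 (n(H) = -2*12/3 = -⅑*72 = -8)
(n(-207) + a(M(-10)))*(-25637 + 37766) = (-8 - 155)*(-25637 + 37766) = -163*12129 = -1977027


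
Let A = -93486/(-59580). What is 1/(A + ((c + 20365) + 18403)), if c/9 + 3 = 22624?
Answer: 9930/2406620591 ≈ 4.1261e-6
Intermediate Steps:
c = 203589 (c = -27 + 9*22624 = -27 + 203616 = 203589)
A = 15581/9930 (A = -93486*(-1/59580) = 15581/9930 ≈ 1.5691)
1/(A + ((c + 20365) + 18403)) = 1/(15581/9930 + ((203589 + 20365) + 18403)) = 1/(15581/9930 + (223954 + 18403)) = 1/(15581/9930 + 242357) = 1/(2406620591/9930) = 9930/2406620591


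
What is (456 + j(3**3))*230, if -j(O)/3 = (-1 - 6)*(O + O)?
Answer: 365700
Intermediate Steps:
j(O) = 42*O (j(O) = -3*(-1 - 6)*(O + O) = -(-21)*2*O = -(-42)*O = 42*O)
(456 + j(3**3))*230 = (456 + 42*3**3)*230 = (456 + 42*27)*230 = (456 + 1134)*230 = 1590*230 = 365700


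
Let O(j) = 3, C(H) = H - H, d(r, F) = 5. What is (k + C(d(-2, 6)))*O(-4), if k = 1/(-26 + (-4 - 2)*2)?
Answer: -3/38 ≈ -0.078947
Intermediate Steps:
C(H) = 0
k = -1/38 (k = 1/(-26 - 6*2) = 1/(-26 - 12) = 1/(-38) = -1/38 ≈ -0.026316)
(k + C(d(-2, 6)))*O(-4) = (-1/38 + 0)*3 = -1/38*3 = -3/38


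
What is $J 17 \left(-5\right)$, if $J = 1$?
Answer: $-85$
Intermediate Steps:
$J 17 \left(-5\right) = 1 \cdot 17 \left(-5\right) = 17 \left(-5\right) = -85$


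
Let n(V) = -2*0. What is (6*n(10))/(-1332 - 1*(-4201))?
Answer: 0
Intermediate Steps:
n(V) = 0
(6*n(10))/(-1332 - 1*(-4201)) = (6*0)/(-1332 - 1*(-4201)) = 0/(-1332 + 4201) = 0/2869 = 0*(1/2869) = 0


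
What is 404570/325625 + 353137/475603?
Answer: 61480988267/30973645375 ≈ 1.9849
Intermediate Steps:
404570/325625 + 353137/475603 = 404570*(1/325625) + 353137*(1/475603) = 80914/65125 + 353137/475603 = 61480988267/30973645375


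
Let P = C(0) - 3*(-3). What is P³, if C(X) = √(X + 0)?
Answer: 729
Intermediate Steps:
C(X) = √X
P = 9 (P = √0 - 3*(-3) = 0 - 1*(-9) = 0 + 9 = 9)
P³ = 9³ = 729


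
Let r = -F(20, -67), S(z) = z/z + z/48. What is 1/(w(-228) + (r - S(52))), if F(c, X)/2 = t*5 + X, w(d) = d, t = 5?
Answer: -12/1753 ≈ -0.0068454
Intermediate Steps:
F(c, X) = 50 + 2*X (F(c, X) = 2*(5*5 + X) = 2*(25 + X) = 50 + 2*X)
S(z) = 1 + z/48 (S(z) = 1 + z*(1/48) = 1 + z/48)
r = 84 (r = -(50 + 2*(-67)) = -(50 - 134) = -1*(-84) = 84)
1/(w(-228) + (r - S(52))) = 1/(-228 + (84 - (1 + (1/48)*52))) = 1/(-228 + (84 - (1 + 13/12))) = 1/(-228 + (84 - 1*25/12)) = 1/(-228 + (84 - 25/12)) = 1/(-228 + 983/12) = 1/(-1753/12) = -12/1753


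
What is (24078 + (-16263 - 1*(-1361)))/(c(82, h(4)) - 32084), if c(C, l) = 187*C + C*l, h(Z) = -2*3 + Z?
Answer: -4588/8457 ≈ -0.54251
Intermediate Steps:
h(Z) = -6 + Z
(24078 + (-16263 - 1*(-1361)))/(c(82, h(4)) - 32084) = (24078 + (-16263 - 1*(-1361)))/(82*(187 + (-6 + 4)) - 32084) = (24078 + (-16263 + 1361))/(82*(187 - 2) - 32084) = (24078 - 14902)/(82*185 - 32084) = 9176/(15170 - 32084) = 9176/(-16914) = 9176*(-1/16914) = -4588/8457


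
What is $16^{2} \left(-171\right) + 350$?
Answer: $-43426$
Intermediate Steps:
$16^{2} \left(-171\right) + 350 = 256 \left(-171\right) + 350 = -43776 + 350 = -43426$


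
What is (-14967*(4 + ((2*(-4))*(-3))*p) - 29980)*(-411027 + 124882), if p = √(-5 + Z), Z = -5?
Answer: 25709555960 + 102785573160*I*√10 ≈ 2.571e+10 + 3.2504e+11*I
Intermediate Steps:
p = I*√10 (p = √(-5 - 5) = √(-10) = I*√10 ≈ 3.1623*I)
(-14967*(4 + ((2*(-4))*(-3))*p) - 29980)*(-411027 + 124882) = (-14967*(4 + ((2*(-4))*(-3))*(I*√10)) - 29980)*(-411027 + 124882) = (-14967*(4 + (-8*(-3))*(I*√10)) - 29980)*(-286145) = (-14967*(4 + 24*(I*√10)) - 29980)*(-286145) = (-14967*(4 + 24*I*√10) - 29980)*(-286145) = ((-59868 - 359208*I*√10) - 29980)*(-286145) = (-89848 - 359208*I*√10)*(-286145) = 25709555960 + 102785573160*I*√10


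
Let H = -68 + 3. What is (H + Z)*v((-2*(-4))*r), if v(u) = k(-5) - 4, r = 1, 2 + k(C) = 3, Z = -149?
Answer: 642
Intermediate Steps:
k(C) = 1 (k(C) = -2 + 3 = 1)
H = -65
v(u) = -3 (v(u) = 1 - 4 = -3)
(H + Z)*v((-2*(-4))*r) = (-65 - 149)*(-3) = -214*(-3) = 642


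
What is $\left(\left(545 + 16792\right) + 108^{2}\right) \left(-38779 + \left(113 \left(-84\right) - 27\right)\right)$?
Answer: $-1400690298$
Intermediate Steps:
$\left(\left(545 + 16792\right) + 108^{2}\right) \left(-38779 + \left(113 \left(-84\right) - 27\right)\right) = \left(17337 + 11664\right) \left(-38779 - 9519\right) = 29001 \left(-38779 - 9519\right) = 29001 \left(-48298\right) = -1400690298$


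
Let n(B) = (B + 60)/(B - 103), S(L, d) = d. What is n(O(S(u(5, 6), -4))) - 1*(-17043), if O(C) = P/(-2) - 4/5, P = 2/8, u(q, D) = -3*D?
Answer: 70845388/4157 ≈ 17042.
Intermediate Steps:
P = ¼ (P = 2*(⅛) = ¼ ≈ 0.25000)
O(C) = -37/40 (O(C) = (¼)/(-2) - 4/5 = (¼)*(-½) - 4*⅕ = -⅛ - ⅘ = -37/40)
n(B) = (60 + B)/(-103 + B)
n(O(S(u(5, 6), -4))) - 1*(-17043) = (60 - 37/40)/(-103 - 37/40) - 1*(-17043) = (2363/40)/(-4157/40) + 17043 = -40/4157*2363/40 + 17043 = -2363/4157 + 17043 = 70845388/4157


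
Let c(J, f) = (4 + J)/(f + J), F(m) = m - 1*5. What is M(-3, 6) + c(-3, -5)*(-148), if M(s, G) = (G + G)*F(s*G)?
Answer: -515/2 ≈ -257.50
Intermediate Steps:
F(m) = -5 + m (F(m) = m - 5 = -5 + m)
c(J, f) = (4 + J)/(J + f)
M(s, G) = 2*G*(-5 + G*s) (M(s, G) = (G + G)*(-5 + s*G) = (2*G)*(-5 + G*s) = 2*G*(-5 + G*s))
M(-3, 6) + c(-3, -5)*(-148) = 2*6*(-5 + 6*(-3)) + ((4 - 3)/(-3 - 5))*(-148) = 2*6*(-5 - 18) + (1/(-8))*(-148) = 2*6*(-23) - ⅛*1*(-148) = -276 - ⅛*(-148) = -276 + 37/2 = -515/2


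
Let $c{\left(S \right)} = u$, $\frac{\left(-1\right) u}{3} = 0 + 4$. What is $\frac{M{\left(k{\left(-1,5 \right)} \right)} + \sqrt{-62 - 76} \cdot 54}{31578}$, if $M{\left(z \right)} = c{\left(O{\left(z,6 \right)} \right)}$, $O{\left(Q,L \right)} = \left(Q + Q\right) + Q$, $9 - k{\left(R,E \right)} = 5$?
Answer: $- \frac{2}{5263} + \frac{9 i \sqrt{138}}{5263} \approx -0.00038001 + 0.020089 i$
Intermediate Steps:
$k{\left(R,E \right)} = 4$ ($k{\left(R,E \right)} = 9 - 5 = 4$)
$O{\left(Q,L \right)} = 3 Q$ ($O{\left(Q,L \right)} = 2 Q + Q = 3 Q$)
$u = -12$ ($u = - 3 \left(0 + 4\right) = \left(-3\right) 4 = -12$)
$c{\left(S \right)} = -12$
$M{\left(z \right)} = -12$
$\frac{M{\left(k{\left(-1,5 \right)} \right)} + \sqrt{-62 - 76} \cdot 54}{31578} = \frac{-12 + \sqrt{-62 - 76} \cdot 54}{31578} = \left(-12 + \sqrt{-138} \cdot 54\right) \frac{1}{31578} = \left(-12 + i \sqrt{138} \cdot 54\right) \frac{1}{31578} = \left(-12 + 54 i \sqrt{138}\right) \frac{1}{31578} = - \frac{2}{5263} + \frac{9 i \sqrt{138}}{5263}$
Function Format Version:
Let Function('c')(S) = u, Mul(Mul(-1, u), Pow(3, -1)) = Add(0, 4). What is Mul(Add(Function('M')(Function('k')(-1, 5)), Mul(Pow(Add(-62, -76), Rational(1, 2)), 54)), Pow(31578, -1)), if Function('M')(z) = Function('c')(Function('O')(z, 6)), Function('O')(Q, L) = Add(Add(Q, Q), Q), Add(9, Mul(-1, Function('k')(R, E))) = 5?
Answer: Add(Rational(-2, 5263), Mul(Rational(9, 5263), I, Pow(138, Rational(1, 2)))) ≈ Add(-0.00038001, Mul(0.020089, I))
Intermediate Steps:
Function('k')(R, E) = 4 (Function('k')(R, E) = Add(9, Mul(-1, 5)) = Add(9, -5) = 4)
Function('O')(Q, L) = Mul(3, Q) (Function('O')(Q, L) = Add(Mul(2, Q), Q) = Mul(3, Q))
u = -12 (u = Mul(-3, Add(0, 4)) = Mul(-3, 4) = -12)
Function('c')(S) = -12
Function('M')(z) = -12
Mul(Add(Function('M')(Function('k')(-1, 5)), Mul(Pow(Add(-62, -76), Rational(1, 2)), 54)), Pow(31578, -1)) = Mul(Add(-12, Mul(Pow(Add(-62, -76), Rational(1, 2)), 54)), Pow(31578, -1)) = Mul(Add(-12, Mul(Pow(-138, Rational(1, 2)), 54)), Rational(1, 31578)) = Mul(Add(-12, Mul(Mul(I, Pow(138, Rational(1, 2))), 54)), Rational(1, 31578)) = Mul(Add(-12, Mul(54, I, Pow(138, Rational(1, 2)))), Rational(1, 31578)) = Add(Rational(-2, 5263), Mul(Rational(9, 5263), I, Pow(138, Rational(1, 2))))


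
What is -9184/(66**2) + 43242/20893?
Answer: -879790/22752477 ≈ -0.038668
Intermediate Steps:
-9184/(66**2) + 43242/20893 = -9184/4356 + 43242*(1/20893) = -9184*1/4356 + 43242/20893 = -2296/1089 + 43242/20893 = -879790/22752477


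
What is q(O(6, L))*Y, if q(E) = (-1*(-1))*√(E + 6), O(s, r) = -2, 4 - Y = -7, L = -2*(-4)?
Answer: 22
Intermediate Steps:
L = 8
Y = 11 (Y = 4 - 1*(-7) = 4 + 7 = 11)
q(E) = √(6 + E) (q(E) = 1*√(6 + E) = √(6 + E))
q(O(6, L))*Y = √(6 - 2)*11 = √4*11 = 2*11 = 22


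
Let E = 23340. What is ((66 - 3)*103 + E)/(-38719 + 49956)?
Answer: 29829/11237 ≈ 2.6545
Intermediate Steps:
((66 - 3)*103 + E)/(-38719 + 49956) = ((66 - 3)*103 + 23340)/(-38719 + 49956) = (63*103 + 23340)/11237 = (6489 + 23340)*(1/11237) = 29829*(1/11237) = 29829/11237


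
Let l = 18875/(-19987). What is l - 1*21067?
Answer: -421085004/19987 ≈ -21068.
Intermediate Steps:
l = -18875/19987 (l = 18875*(-1/19987) = -18875/19987 ≈ -0.94436)
l - 1*21067 = -18875/19987 - 1*21067 = -18875/19987 - 21067 = -421085004/19987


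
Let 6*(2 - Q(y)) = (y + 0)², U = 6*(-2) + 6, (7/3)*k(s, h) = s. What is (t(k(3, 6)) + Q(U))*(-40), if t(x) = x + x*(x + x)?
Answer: -1160/49 ≈ -23.673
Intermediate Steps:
k(s, h) = 3*s/7
t(x) = x + 2*x² (t(x) = x + x*(2*x) = x + 2*x²)
U = -6 (U = -12 + 6 = -6)
Q(y) = 2 - y²/6 (Q(y) = 2 - (y + 0)²/6 = 2 - y²/6)
(t(k(3, 6)) + Q(U))*(-40) = (((3/7)*3)*(1 + 2*((3/7)*3)) + (2 - ⅙*(-6)²))*(-40) = (9*(1 + 2*(9/7))/7 + (2 - ⅙*36))*(-40) = (9*(1 + 18/7)/7 + (2 - 6))*(-40) = ((9/7)*(25/7) - 4)*(-40) = (225/49 - 4)*(-40) = (29/49)*(-40) = -1160/49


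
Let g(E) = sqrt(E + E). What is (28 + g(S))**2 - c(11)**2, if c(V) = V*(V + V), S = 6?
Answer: -57768 + 112*sqrt(3) ≈ -57574.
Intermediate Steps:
g(E) = sqrt(2)*sqrt(E) (g(E) = sqrt(2*E) = sqrt(2)*sqrt(E))
c(V) = 2*V**2 (c(V) = V*(2*V) = 2*V**2)
(28 + g(S))**2 - c(11)**2 = (28 + sqrt(2)*sqrt(6))**2 - (2*11**2)**2 = (28 + 2*sqrt(3))**2 - (2*121)**2 = (28 + 2*sqrt(3))**2 - 1*242**2 = (28 + 2*sqrt(3))**2 - 1*58564 = (28 + 2*sqrt(3))**2 - 58564 = -58564 + (28 + 2*sqrt(3))**2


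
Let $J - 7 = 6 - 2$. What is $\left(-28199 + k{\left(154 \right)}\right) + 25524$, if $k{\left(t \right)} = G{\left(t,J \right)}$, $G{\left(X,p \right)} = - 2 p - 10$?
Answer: $-2707$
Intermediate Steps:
$J = 11$ ($J = 7 + \left(6 - 2\right) = 7 + 4 = 11$)
$G{\left(X,p \right)} = -10 - 2 p$
$k{\left(t \right)} = -32$ ($k{\left(t \right)} = -10 - 22 = -32$)
$\left(-28199 + k{\left(154 \right)}\right) + 25524 = \left(-28199 - 32\right) + 25524 = -28231 + 25524 = -2707$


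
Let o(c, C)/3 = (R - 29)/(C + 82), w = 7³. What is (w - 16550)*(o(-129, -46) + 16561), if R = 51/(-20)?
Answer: -64406763863/240 ≈ -2.6836e+8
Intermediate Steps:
w = 343
R = -51/20 (R = 51*(-1/20) = -51/20 ≈ -2.5500)
o(c, C) = -1893/(20*(82 + C)) (o(c, C) = 3*((-51/20 - 29)/(C + 82)) = 3*(-631/(20*(82 + C))) = -1893/(20*(82 + C)))
(w - 16550)*(o(-129, -46) + 16561) = (343 - 16550)*(-1893/(1640 + 20*(-46)) + 16561) = -16207*(-1893/(1640 - 920) + 16561) = -16207*(-1893/720 + 16561) = -16207*(-1893*1/720 + 16561) = -16207*(-631/240 + 16561) = -16207*3974009/240 = -64406763863/240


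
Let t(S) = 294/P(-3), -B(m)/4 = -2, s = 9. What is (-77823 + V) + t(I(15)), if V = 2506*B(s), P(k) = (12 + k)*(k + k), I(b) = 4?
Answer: -520024/9 ≈ -57780.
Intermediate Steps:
B(m) = 8 (B(m) = -4*(-2) = 8)
P(k) = 2*k*(12 + k) (P(k) = (12 + k)*(2*k) = 2*k*(12 + k))
t(S) = -49/9 (t(S) = 294/((2*(-3)*(12 - 3))) = 294/((2*(-3)*9)) = 294/(-54) = 294*(-1/54) = -49/9)
V = 20048 (V = 2506*8 = 20048)
(-77823 + V) + t(I(15)) = (-77823 + 20048) - 49/9 = -57775 - 49/9 = -520024/9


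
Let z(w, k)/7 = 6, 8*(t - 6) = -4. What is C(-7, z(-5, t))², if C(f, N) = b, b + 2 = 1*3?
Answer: 1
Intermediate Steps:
t = 11/2 (t = 6 + (⅛)*(-4) = 6 - ½ = 11/2 ≈ 5.5000)
z(w, k) = 42 (z(w, k) = 7*6 = 42)
b = 1 (b = -2 + 1*3 = -2 + 3 = 1)
C(f, N) = 1
C(-7, z(-5, t))² = 1² = 1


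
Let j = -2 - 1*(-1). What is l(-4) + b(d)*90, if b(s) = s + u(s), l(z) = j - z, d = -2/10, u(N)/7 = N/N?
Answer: 615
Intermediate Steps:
j = -1 (j = -2 + 1 = -1)
u(N) = 7 (u(N) = 7*(N/N) = 7*1 = 7)
d = -⅕ (d = -2*⅒ = -⅕ ≈ -0.20000)
l(z) = -1 - z
b(s) = 7 + s (b(s) = s + 7 = 7 + s)
l(-4) + b(d)*90 = (-1 - 1*(-4)) + (7 - ⅕)*90 = (-1 + 4) + (34/5)*90 = 3 + 612 = 615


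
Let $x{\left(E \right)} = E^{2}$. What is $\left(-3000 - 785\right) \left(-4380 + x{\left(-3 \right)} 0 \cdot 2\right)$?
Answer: $16578300$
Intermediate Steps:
$\left(-3000 - 785\right) \left(-4380 + x{\left(-3 \right)} 0 \cdot 2\right) = \left(-3000 - 785\right) \left(-4380 + \left(-3\right)^{2} \cdot 0 \cdot 2\right) = - 3785 \left(-4380 + 9 \cdot 0 \cdot 2\right) = - 3785 \left(-4380 + 0 \cdot 2\right) = - 3785 \left(-4380 + 0\right) = \left(-3785\right) \left(-4380\right) = 16578300$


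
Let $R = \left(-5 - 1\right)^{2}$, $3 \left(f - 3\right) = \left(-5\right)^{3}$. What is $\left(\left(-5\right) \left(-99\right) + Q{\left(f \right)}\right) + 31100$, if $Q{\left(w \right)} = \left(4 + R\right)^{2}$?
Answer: $33195$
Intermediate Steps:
$f = - \frac{116}{3}$ ($f = 3 + \frac{\left(-5\right)^{3}}{3} = 3 + \frac{1}{3} \left(-125\right) = 3 - \frac{125}{3} = - \frac{116}{3} \approx -38.667$)
$R = 36$ ($R = \left(-6\right)^{2} = 36$)
$Q{\left(w \right)} = 1600$ ($Q{\left(w \right)} = \left(4 + 36\right)^{2} = 40^{2} = 1600$)
$\left(\left(-5\right) \left(-99\right) + Q{\left(f \right)}\right) + 31100 = \left(\left(-5\right) \left(-99\right) + 1600\right) + 31100 = \left(495 + 1600\right) + 31100 = 2095 + 31100 = 33195$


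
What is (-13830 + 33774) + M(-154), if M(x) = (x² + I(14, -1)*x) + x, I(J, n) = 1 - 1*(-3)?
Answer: 42890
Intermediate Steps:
I(J, n) = 4 (I(J, n) = 1 + 3 = 4)
M(x) = x² + 5*x (M(x) = (x² + 4*x) + x = x² + 5*x)
(-13830 + 33774) + M(-154) = (-13830 + 33774) - 154*(5 - 154) = 19944 - 154*(-149) = 19944 + 22946 = 42890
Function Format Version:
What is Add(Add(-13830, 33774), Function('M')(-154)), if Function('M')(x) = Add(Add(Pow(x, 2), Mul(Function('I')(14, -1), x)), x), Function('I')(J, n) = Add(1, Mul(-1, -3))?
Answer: 42890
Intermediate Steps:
Function('I')(J, n) = 4 (Function('I')(J, n) = Add(1, 3) = 4)
Function('M')(x) = Add(Pow(x, 2), Mul(5, x)) (Function('M')(x) = Add(Add(Pow(x, 2), Mul(4, x)), x) = Add(Pow(x, 2), Mul(5, x)))
Add(Add(-13830, 33774), Function('M')(-154)) = Add(Add(-13830, 33774), Mul(-154, Add(5, -154))) = Add(19944, Mul(-154, -149)) = Add(19944, 22946) = 42890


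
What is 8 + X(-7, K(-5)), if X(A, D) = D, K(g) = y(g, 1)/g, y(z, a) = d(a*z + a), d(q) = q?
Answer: 44/5 ≈ 8.8000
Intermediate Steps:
y(z, a) = a + a*z (y(z, a) = a*z + a = a + a*z)
K(g) = (1 + g)/g (K(g) = (1*(1 + g))/g = (1 + g)/g)
8 + X(-7, K(-5)) = 8 + (1 - 5)/(-5) = 8 - 1/5*(-4) = 8 + 4/5 = 44/5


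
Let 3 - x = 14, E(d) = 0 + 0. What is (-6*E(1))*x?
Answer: 0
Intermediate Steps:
E(d) = 0
x = -11 (x = 3 - 1*14 = 3 - 14 = -11)
(-6*E(1))*x = -6*0*(-11) = 0*(-11) = 0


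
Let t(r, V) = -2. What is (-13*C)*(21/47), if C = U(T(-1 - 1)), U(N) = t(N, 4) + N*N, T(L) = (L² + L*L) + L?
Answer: -9282/47 ≈ -197.49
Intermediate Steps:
T(L) = L + 2*L² (T(L) = (L² + L²) + L = 2*L² + L = L + 2*L²)
U(N) = -2 + N² (U(N) = -2 + N*N = -2 + N²)
C = 34 (C = -2 + ((-1 - 1)*(1 + 2*(-1 - 1)))² = -2 + (-2*(1 + 2*(-2)))² = -2 + (-2*(1 - 4))² = -2 + (-2*(-3))² = -2 + 6² = -2 + 36 = 34)
(-13*C)*(21/47) = (-13*34)*(21/47) = -9282/47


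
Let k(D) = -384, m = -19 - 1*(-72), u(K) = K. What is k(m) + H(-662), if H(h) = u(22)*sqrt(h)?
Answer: -384 + 22*I*sqrt(662) ≈ -384.0 + 566.05*I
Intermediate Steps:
m = 53 (m = -19 + 72 = 53)
H(h) = 22*sqrt(h)
k(m) + H(-662) = -384 + 22*sqrt(-662) = -384 + 22*(I*sqrt(662)) = -384 + 22*I*sqrt(662)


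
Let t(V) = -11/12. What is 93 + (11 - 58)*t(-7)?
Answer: 1633/12 ≈ 136.08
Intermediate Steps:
t(V) = -11/12 (t(V) = -11*1/12 = -11/12)
93 + (11 - 58)*t(-7) = 93 + (11 - 58)*(-11/12) = 93 - 47*(-11/12) = 93 + 517/12 = 1633/12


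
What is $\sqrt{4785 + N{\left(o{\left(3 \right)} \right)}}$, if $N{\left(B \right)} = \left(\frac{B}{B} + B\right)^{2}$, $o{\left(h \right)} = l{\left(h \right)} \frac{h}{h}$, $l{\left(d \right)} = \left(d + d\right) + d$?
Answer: $\sqrt{4885} \approx 69.893$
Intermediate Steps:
$l{\left(d \right)} = 3 d$ ($l{\left(d \right)} = 2 d + d = 3 d$)
$o{\left(h \right)} = 3 h$ ($o{\left(h \right)} = 3 h \frac{h}{h} = 3 h 1 = 3 h$)
$N{\left(B \right)} = \left(1 + B\right)^{2}$
$\sqrt{4785 + N{\left(o{\left(3 \right)} \right)}} = \sqrt{4785 + \left(1 + 3 \cdot 3\right)^{2}} = \sqrt{4785 + \left(1 + 9\right)^{2}} = \sqrt{4785 + 10^{2}} = \sqrt{4785 + 100} = \sqrt{4885}$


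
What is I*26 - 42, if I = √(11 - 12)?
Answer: -42 + 26*I ≈ -42.0 + 26.0*I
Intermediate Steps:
I
I*26 - 42 = 26*I - 42 = -42 + 26*I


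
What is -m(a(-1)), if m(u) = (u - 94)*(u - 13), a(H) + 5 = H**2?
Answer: -1666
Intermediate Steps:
a(H) = -5 + H**2
m(u) = (-94 + u)*(-13 + u)
-m(a(-1)) = -(1222 + (-5 + (-1)**2)**2 - 107*(-5 + (-1)**2)) = -(1222 + (-5 + 1)**2 - 107*(-5 + 1)) = -(1222 + (-4)**2 - 107*(-4)) = -(1222 + 16 + 428) = -1*1666 = -1666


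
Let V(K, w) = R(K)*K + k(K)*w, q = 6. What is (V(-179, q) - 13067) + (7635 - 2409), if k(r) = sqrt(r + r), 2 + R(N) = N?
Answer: 24558 + 6*I*sqrt(358) ≈ 24558.0 + 113.53*I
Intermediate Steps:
R(N) = -2 + N
k(r) = sqrt(2)*sqrt(r) (k(r) = sqrt(2*r) = sqrt(2)*sqrt(r))
V(K, w) = K*(-2 + K) + w*sqrt(2)*sqrt(K) (V(K, w) = (-2 + K)*K + (sqrt(2)*sqrt(K))*w = K*(-2 + K) + w*sqrt(2)*sqrt(K))
(V(-179, q) - 13067) + (7635 - 2409) = ((-179*(-2 - 179) + 6*sqrt(2)*sqrt(-179)) - 13067) + (7635 - 2409) = ((-179*(-181) + 6*sqrt(2)*(I*sqrt(179))) - 13067) + 5226 = ((32399 + 6*I*sqrt(358)) - 13067) + 5226 = (19332 + 6*I*sqrt(358)) + 5226 = 24558 + 6*I*sqrt(358)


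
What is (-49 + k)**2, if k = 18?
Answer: 961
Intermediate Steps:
(-49 + k)**2 = (-49 + 18)**2 = (-31)**2 = 961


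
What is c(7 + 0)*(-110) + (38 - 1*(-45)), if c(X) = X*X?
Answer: -5307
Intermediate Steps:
c(X) = X²
c(7 + 0)*(-110) + (38 - 1*(-45)) = (7 + 0)²*(-110) + (38 - 1*(-45)) = 7²*(-110) + (38 + 45) = 49*(-110) + 83 = -5390 + 83 = -5307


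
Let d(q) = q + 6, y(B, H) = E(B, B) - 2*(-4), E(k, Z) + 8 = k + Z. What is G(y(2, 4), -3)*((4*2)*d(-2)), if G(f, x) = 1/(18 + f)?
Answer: 16/11 ≈ 1.4545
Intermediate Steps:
E(k, Z) = -8 + Z + k (E(k, Z) = -8 + (k + Z) = -8 + (Z + k) = -8 + Z + k)
y(B, H) = 2*B (y(B, H) = (-8 + B + B) - 2*(-4) = (-8 + 2*B) + 8 = 2*B)
d(q) = 6 + q
G(y(2, 4), -3)*((4*2)*d(-2)) = ((4*2)*(6 - 2))/(18 + 2*2) = (8*4)/(18 + 4) = 32/22 = (1/22)*32 = 16/11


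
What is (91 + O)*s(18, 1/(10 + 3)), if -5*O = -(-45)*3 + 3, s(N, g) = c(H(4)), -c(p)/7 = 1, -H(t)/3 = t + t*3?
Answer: -2219/5 ≈ -443.80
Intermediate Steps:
H(t) = -12*t (H(t) = -3*(t + t*3) = -3*(t + 3*t) = -12*t)
c(p) = -7 (c(p) = -7*1 = -7)
s(N, g) = -7
O = -138/5 (O = -(-(-45)*3 + 3)/5 = -(-9*(-15) + 3)/5 = -(135 + 3)/5 = -⅕*138 = -138/5 ≈ -27.600)
(91 + O)*s(18, 1/(10 + 3)) = (91 - 138/5)*(-7) = (317/5)*(-7) = -2219/5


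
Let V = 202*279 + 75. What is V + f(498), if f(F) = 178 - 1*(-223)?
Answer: 56834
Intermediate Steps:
f(F) = 401 (f(F) = 178 + 223 = 401)
V = 56433 (V = 56358 + 75 = 56433)
V + f(498) = 56433 + 401 = 56834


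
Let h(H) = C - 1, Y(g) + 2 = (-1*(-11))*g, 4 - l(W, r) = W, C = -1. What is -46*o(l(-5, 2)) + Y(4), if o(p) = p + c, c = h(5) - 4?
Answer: -96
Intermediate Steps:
l(W, r) = 4 - W
Y(g) = -2 + 11*g (Y(g) = -2 + (-1*(-11))*g = -2 + 11*g)
h(H) = -2 (h(H) = -1 - 1 = -2)
c = -6 (c = -2 - 4 = -6)
o(p) = -6 + p (o(p) = p - 6 = -6 + p)
-46*o(l(-5, 2)) + Y(4) = -46*(-6 + (4 - 1*(-5))) + (-2 + 11*4) = -46*(-6 + (4 + 5)) + (-2 + 44) = -46*(-6 + 9) + 42 = -46*3 + 42 = -138 + 42 = -96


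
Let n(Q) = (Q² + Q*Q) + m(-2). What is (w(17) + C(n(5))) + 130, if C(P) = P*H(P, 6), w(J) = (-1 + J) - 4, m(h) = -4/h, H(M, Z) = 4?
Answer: 350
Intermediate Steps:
w(J) = -5 + J
n(Q) = 2 + 2*Q² (n(Q) = (Q² + Q*Q) - 4/(-2) = (Q² + Q²) - 4*(-½) = 2*Q² + 2 = 2 + 2*Q²)
C(P) = 4*P (C(P) = P*4 = 4*P)
(w(17) + C(n(5))) + 130 = ((-5 + 17) + 4*(2 + 2*5²)) + 130 = (12 + 4*(2 + 2*25)) + 130 = (12 + 4*(2 + 50)) + 130 = (12 + 4*52) + 130 = (12 + 208) + 130 = 220 + 130 = 350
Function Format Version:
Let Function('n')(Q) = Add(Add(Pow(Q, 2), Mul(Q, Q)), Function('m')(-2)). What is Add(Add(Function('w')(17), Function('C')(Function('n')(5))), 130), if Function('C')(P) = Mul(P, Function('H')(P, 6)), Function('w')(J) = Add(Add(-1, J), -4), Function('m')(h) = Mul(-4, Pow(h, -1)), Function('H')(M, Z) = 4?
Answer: 350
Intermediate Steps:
Function('w')(J) = Add(-5, J)
Function('n')(Q) = Add(2, Mul(2, Pow(Q, 2))) (Function('n')(Q) = Add(Add(Pow(Q, 2), Mul(Q, Q)), Mul(-4, Pow(-2, -1))) = Add(Add(Pow(Q, 2), Pow(Q, 2)), Mul(-4, Rational(-1, 2))) = Add(Mul(2, Pow(Q, 2)), 2) = Add(2, Mul(2, Pow(Q, 2))))
Function('C')(P) = Mul(4, P) (Function('C')(P) = Mul(P, 4) = Mul(4, P))
Add(Add(Function('w')(17), Function('C')(Function('n')(5))), 130) = Add(Add(Add(-5, 17), Mul(4, Add(2, Mul(2, Pow(5, 2))))), 130) = Add(Add(12, Mul(4, Add(2, Mul(2, 25)))), 130) = Add(Add(12, Mul(4, Add(2, 50))), 130) = Add(Add(12, Mul(4, 52)), 130) = Add(Add(12, 208), 130) = Add(220, 130) = 350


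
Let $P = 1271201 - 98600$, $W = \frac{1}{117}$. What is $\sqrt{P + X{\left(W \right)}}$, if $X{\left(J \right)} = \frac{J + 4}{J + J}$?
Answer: $\frac{\sqrt{4691342}}{2} \approx 1083.0$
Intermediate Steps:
$W = \frac{1}{117} \approx 0.008547$
$X{\left(J \right)} = \frac{4 + J}{2 J}$
$P = 1172601$
$\sqrt{P + X{\left(W \right)}} = \sqrt{1172601 + \frac{\frac{1}{\frac{1}{117}} \left(4 + \frac{1}{117}\right)}{2}} = \sqrt{1172601 + \frac{1}{2} \cdot 117 \cdot \frac{469}{117}} = \sqrt{1172601 + \frac{469}{2}} = \sqrt{\frac{2345671}{2}} = \frac{\sqrt{4691342}}{2}$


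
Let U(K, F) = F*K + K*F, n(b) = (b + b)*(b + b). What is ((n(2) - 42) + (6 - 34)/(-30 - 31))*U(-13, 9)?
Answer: 364572/61 ≈ 5976.6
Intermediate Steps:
n(b) = 4*b**2 (n(b) = (2*b)*(2*b) = 4*b**2)
U(K, F) = 2*F*K (U(K, F) = F*K + F*K = 2*F*K)
((n(2) - 42) + (6 - 34)/(-30 - 31))*U(-13, 9) = ((4*2**2 - 42) + (6 - 34)/(-30 - 31))*(2*9*(-13)) = ((4*4 - 42) - 28/(-61))*(-234) = ((16 - 42) - 28*(-1/61))*(-234) = (-26 + 28/61)*(-234) = -1558/61*(-234) = 364572/61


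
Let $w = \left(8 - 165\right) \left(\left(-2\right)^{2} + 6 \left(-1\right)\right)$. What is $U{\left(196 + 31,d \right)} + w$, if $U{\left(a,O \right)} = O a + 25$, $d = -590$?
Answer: $-133591$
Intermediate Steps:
$U{\left(a,O \right)} = 25 + O a$
$w = 314$ ($w = - 157 \left(4 - 6\right) = \left(-157\right) \left(-2\right) = 314$)
$U{\left(196 + 31,d \right)} + w = \left(25 - 590 \left(196 + 31\right)\right) + 314 = \left(25 - 133930\right) + 314 = -133905 + 314 = -133591$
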